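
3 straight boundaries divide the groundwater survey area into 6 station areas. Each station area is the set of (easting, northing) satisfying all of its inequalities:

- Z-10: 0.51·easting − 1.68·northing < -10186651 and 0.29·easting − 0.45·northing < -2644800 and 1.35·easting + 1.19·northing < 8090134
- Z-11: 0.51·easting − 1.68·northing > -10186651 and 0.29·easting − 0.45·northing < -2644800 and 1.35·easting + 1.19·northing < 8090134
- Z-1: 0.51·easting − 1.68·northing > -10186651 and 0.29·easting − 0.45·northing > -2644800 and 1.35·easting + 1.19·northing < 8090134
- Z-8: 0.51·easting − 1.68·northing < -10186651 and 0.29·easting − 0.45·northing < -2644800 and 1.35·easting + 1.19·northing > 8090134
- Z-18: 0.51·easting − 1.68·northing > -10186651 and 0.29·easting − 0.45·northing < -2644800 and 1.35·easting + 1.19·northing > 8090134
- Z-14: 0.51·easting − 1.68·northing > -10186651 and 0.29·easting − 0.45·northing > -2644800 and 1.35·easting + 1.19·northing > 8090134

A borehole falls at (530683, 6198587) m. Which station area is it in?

0.51·530683 − 1.68·6198587 = -10142977.830, which is > -10186651
0.29·530683 − 0.45·6198587 = -2635466.080, which is > -2644800
1.35·530683 + 1.19·6198587 = 8092740.580, which is > 8090134
This sign pattern matches Z-14.

Z-14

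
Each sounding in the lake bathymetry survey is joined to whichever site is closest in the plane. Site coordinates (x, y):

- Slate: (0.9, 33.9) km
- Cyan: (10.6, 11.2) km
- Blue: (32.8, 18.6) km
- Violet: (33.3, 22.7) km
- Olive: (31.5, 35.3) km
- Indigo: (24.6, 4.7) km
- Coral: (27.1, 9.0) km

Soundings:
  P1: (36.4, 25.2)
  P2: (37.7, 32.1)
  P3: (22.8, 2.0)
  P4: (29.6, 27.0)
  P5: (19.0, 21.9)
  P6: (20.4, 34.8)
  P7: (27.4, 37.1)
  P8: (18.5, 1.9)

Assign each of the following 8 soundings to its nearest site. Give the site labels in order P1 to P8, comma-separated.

Violet, Olive, Indigo, Violet, Cyan, Olive, Olive, Indigo

P1 → Violet (d²=15.86)
P2 → Olive (d²=48.68)
P3 → Indigo (d²=10.53)
P4 → Violet (d²=32.18)
P5 → Cyan (d²=185.05)
P6 → Olive (d²=123.46)
P7 → Olive (d²=20.05)
P8 → Indigo (d²=45.05)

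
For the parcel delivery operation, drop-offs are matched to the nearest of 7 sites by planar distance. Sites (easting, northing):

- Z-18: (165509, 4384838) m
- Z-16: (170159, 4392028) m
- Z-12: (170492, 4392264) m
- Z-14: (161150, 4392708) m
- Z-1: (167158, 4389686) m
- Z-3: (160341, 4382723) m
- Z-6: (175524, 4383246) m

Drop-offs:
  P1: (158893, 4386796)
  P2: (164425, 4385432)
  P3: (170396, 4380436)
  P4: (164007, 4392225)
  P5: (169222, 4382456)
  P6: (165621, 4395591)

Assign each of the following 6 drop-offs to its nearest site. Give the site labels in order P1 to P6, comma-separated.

P1 → Z-3 (d²=18686033.00)
P2 → Z-18 (d²=1527892.00)
P3 → Z-6 (d²=34192484.00)
P4 → Z-14 (d²=8395738.00)
P5 → Z-18 (d²=19460293.00)
P6 → Z-14 (d²=28301530.00)

Z-3, Z-18, Z-6, Z-14, Z-18, Z-14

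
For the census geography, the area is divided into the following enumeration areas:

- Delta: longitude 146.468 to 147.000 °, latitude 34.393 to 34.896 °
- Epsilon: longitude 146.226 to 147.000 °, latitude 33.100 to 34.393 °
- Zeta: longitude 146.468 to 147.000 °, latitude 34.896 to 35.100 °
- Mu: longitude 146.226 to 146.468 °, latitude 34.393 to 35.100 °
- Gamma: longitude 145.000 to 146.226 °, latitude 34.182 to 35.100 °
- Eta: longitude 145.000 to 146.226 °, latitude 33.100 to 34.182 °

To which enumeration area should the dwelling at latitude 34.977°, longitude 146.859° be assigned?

Zeta

The point has longitude = 146.859 and latitude = 34.977.
Only Zeta satisfies 146.468 ≤ longitude ≤ 147.000 and 34.896 ≤ latitude ≤ 35.100.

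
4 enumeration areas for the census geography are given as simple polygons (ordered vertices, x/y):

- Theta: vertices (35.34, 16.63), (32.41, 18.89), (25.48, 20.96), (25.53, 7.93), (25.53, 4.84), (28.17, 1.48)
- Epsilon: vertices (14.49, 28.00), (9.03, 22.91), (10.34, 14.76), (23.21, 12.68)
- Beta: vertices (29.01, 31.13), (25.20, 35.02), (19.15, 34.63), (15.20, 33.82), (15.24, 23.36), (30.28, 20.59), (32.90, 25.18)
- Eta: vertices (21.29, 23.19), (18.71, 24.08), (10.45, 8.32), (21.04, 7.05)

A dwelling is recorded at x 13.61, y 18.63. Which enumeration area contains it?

Cast a ray rightward from (13.61, 18.63). For each polygon, the edges (by vertex number in listed order) whose endpoints lie on opposite sides of y = 18.63, where each meets that height, and whether that is right or left of the point:
Theta: 1–2 at x≈32.747 (right), 3–4 at x≈25.489 (right) → 2 crossings.
Epsilon: 2–3 at x≈9.718 (left), 4–1 at x≈19.823 (right) → 1 crossing.
Beta: no edge straddles that height → 0 crossings.
Eta: 2–3 at x≈15.854 (right), 4–1 at x≈21.219 (right) → 2 crossings.
Only Epsilon has an odd count, so the point is inside Epsilon.

Epsilon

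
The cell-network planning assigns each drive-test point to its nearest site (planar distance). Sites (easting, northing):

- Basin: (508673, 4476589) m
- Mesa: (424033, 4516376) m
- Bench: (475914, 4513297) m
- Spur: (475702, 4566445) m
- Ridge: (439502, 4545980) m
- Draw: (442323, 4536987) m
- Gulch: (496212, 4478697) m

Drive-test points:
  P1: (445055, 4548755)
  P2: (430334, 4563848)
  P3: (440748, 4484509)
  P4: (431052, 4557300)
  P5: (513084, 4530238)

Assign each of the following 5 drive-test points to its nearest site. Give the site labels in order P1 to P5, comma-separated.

P1 → Ridge (d²=38536434.00)
P2 → Ridge (d²=403317648.00)
P3 → Mesa (d²=1294896914.00)
P4 → Ridge (d²=199544900.00)
P5 → Bench (d²=1668606381.00)

Ridge, Ridge, Mesa, Ridge, Bench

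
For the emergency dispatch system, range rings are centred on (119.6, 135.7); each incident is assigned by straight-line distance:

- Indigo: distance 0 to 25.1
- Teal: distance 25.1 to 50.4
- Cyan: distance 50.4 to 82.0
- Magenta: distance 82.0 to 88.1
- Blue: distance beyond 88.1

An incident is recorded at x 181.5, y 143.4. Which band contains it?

Cyan

Distance = √((181.5−119.6)² + (143.4−135.7)²) = √(3831.610 + 59.290) = 62.377.
50.4 ≤ 62.377 < 82.0 → Cyan.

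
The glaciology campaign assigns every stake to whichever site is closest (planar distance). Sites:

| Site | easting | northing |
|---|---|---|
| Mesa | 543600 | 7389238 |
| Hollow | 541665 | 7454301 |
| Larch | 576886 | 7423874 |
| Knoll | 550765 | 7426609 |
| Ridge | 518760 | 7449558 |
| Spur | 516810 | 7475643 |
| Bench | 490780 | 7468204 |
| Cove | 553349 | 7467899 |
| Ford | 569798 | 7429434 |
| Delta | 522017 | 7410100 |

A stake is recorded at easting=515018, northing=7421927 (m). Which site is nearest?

Delta

Squared distances to each site:
Mesa: 1885501445.000; Hollow: 1758138485.000; Larch: 3831440233.000; Knoll: 1299769133.000; Ridge: 777474725.000; Spur: 2888619920.000; Bench: 2729041373.000; Cove: 3582690345.000; Ford: 3057203449.000; Delta: 188863930.000.
Minimum at Delta.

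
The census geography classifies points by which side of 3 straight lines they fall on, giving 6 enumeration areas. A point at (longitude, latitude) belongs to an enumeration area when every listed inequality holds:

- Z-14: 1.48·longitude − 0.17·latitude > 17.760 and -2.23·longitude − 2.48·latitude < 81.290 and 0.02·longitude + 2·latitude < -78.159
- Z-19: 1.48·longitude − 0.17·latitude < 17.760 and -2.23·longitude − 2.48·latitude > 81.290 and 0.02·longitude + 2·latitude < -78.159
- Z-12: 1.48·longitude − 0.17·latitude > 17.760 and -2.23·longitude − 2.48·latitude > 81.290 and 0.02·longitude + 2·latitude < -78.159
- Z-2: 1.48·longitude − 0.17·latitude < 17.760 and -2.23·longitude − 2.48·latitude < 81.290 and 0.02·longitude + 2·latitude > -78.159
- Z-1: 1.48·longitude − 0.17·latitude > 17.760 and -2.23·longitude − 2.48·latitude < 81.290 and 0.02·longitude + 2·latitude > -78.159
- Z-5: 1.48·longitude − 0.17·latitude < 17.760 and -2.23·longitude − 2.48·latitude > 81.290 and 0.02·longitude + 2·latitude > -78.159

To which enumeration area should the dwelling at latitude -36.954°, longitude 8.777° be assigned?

Z-1

1.48·8.777 − 0.17·-36.954 = 19.272, which is > 17.760
-2.23·8.777 − 2.48·-36.954 = 72.073, which is < 81.290
0.02·8.777 + 2·-36.954 = -73.732, which is > -78.159
This sign pattern matches Z-1.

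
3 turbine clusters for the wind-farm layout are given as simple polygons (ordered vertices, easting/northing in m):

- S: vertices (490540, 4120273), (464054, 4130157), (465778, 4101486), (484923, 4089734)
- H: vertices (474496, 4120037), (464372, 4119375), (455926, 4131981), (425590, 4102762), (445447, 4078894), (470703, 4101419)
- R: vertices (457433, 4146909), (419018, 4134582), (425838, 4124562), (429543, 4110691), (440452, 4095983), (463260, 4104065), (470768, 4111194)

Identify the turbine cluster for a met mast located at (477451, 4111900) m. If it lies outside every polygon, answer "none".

S

Cast a ray rightward from (477451, 4111900). For each polygon, the edges (by vertex number in listed order) whose endpoints lie on opposite sides of northing = 4111900, where each meets that height, and whether that is right or left of the point:
S: 2–3 at easting≈465151.8 (left), 4–1 at easting≈489000.0 (right) → 1 crossing.
H: 3–4 at easting≈435077.3 (left), 6–1 at easting≈472838.3 (left) → 0 crossings.
R: 3–4 at easting≈429220.1 (left), 7–1 at easting≈470504.4 (left) → 0 crossings.
Only S has an odd count, so the point is inside S.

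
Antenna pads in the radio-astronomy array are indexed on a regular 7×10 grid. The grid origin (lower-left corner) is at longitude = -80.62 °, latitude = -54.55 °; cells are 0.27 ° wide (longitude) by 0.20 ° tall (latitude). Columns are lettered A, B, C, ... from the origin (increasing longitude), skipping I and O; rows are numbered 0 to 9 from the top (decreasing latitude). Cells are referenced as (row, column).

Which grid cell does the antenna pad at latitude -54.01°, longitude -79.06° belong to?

(7, F)

Column index: ⌊(-79.06 − -80.62) / 0.27⌋ = ⌊5.778⌋ = 5 → column F
Row offset from origin: ⌊(-54.01 − -54.55) / 0.20⌋ = ⌊2.700⌋ = 2 → row 7 (counted from top)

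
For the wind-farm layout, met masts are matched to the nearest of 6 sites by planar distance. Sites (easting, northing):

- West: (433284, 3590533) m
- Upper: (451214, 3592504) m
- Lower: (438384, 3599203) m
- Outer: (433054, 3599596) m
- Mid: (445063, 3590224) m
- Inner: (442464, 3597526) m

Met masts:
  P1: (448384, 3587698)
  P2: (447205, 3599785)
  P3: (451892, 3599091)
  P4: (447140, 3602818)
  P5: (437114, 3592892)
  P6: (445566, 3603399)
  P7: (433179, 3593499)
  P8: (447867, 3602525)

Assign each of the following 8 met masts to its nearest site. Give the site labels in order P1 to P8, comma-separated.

P1 → Mid (d²=17409717.00)
P2 → Inner (d²=27580162.00)
P3 → Upper (d²=43848253.00)
P4 → Inner (d²=49870240.00)
P5 → West (d²=20233781.00)
P6 → Inner (d²=44114533.00)
P7 → West (d²=8808181.00)
P8 → Inner (d²=54182410.00)

Mid, Inner, Upper, Inner, West, Inner, West, Inner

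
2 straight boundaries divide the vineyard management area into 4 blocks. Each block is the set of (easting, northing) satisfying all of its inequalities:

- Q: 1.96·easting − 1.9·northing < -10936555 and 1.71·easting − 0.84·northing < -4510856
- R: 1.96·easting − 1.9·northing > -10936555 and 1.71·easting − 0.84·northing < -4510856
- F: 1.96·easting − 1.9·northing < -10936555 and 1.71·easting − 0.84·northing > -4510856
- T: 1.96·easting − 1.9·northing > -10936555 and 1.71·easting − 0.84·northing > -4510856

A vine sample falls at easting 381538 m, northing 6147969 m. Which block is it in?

R

1.96·381538 − 1.9·6147969 = -10933326.620, which is > -10936555
1.71·381538 − 0.84·6147969 = -4511863.980, which is < -4510856
This sign pattern matches R.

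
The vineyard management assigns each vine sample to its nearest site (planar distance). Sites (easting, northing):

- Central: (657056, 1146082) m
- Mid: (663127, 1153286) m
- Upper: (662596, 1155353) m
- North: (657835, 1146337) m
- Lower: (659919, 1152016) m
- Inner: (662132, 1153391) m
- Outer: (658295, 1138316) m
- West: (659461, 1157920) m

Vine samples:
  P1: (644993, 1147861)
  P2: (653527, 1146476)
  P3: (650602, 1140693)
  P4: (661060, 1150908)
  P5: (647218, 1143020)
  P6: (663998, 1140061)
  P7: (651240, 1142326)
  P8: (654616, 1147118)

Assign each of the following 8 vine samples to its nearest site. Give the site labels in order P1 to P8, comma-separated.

Central, Central, Outer, Lower, Central, Outer, Central, Central

P1 → Central (d²=148680810.00)
P2 → Central (d²=12609077.00)
P3 → Outer (d²=64832378.00)
P4 → Lower (d²=2529545.00)
P5 → Central (d²=106162088.00)
P6 → Outer (d²=35569234.00)
P7 → Central (d²=47933392.00)
P8 → Central (d²=7026896.00)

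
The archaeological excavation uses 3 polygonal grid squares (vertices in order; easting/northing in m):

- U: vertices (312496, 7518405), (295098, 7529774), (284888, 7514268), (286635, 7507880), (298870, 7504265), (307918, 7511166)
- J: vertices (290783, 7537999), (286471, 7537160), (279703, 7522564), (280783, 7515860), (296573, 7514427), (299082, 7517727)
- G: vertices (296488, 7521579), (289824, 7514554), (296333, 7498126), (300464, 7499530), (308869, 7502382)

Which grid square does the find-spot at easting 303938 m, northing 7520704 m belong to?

U

Cast a ray rightward from (303938, 7520704). For each polygon, the edges (by vertex number in listed order) whose endpoints lie on opposite sides of northing = 7520704, where each meets that height, and whether that is right or left of the point:
U: 1–2 at easting≈308977.8 (right), 2–3 at easting≈289125.8 (left) → 1 crossing.
J: 3–4 at easting≈280002.6 (left), 6–1 at easting≈297863.3 (left) → 0 crossings.
G: 1–2 at easting≈295658.0 (left), 5–1 at easting≈297052.3 (left) → 0 crossings.
Only U has an odd count, so the point is inside U.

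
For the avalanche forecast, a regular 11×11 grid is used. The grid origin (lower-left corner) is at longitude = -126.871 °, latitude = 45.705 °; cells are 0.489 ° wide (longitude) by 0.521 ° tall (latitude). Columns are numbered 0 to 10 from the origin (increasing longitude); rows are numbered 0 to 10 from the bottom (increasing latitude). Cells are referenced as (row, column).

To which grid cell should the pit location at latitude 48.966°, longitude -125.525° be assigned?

(6, 2)

Column index: ⌊(-125.525 − -126.871) / 0.489⌋ = ⌊2.753⌋ = 2
Row offset from origin: ⌊(48.966 − 45.705) / 0.521⌋ = ⌊6.259⌋ = 6 → row 6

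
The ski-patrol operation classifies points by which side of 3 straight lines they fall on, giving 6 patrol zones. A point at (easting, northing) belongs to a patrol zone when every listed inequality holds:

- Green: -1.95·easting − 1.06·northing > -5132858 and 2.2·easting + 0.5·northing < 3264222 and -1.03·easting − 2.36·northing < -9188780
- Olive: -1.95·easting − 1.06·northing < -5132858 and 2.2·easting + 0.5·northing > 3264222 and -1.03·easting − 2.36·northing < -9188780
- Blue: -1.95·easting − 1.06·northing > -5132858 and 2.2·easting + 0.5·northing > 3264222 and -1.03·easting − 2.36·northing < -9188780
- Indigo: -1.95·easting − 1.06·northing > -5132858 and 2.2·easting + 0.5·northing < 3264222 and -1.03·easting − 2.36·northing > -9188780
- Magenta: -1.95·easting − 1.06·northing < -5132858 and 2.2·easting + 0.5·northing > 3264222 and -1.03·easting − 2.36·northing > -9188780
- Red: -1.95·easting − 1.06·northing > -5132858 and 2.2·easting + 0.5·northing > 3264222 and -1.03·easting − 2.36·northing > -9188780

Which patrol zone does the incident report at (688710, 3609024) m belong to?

-1.95·688710 − 1.06·3609024 = -5168549.940, which is < -5132858
2.2·688710 + 0.5·3609024 = 3319674.000, which is > 3264222
-1.03·688710 − 2.36·3609024 = -9226667.940, which is < -9188780
This sign pattern matches Olive.

Olive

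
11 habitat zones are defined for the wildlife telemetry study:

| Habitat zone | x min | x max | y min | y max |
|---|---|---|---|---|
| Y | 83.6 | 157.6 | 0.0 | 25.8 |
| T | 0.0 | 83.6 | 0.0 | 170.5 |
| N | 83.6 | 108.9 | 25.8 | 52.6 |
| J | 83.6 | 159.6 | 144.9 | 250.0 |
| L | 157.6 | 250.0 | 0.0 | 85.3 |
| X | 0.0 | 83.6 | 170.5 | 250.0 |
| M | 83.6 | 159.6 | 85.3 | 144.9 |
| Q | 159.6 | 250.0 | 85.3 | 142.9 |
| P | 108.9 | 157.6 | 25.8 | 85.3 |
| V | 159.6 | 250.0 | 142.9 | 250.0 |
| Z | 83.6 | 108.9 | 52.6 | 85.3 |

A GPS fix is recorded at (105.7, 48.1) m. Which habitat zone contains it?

The point has x = 105.7 and y = 48.1.
Only N satisfies 83.6 ≤ x ≤ 108.9 and 25.8 ≤ y ≤ 52.6.

N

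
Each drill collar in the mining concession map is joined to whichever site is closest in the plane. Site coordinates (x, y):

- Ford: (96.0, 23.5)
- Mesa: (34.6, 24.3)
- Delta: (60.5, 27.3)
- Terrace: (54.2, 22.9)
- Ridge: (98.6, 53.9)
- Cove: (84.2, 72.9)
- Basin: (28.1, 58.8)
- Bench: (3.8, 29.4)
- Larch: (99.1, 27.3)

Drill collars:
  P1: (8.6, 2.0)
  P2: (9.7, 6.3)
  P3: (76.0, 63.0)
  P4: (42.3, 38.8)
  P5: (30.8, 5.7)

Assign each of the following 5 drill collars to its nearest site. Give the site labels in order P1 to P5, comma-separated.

Bench, Bench, Cove, Mesa, Mesa

P1 → Bench (d²=773.80)
P2 → Bench (d²=568.42)
P3 → Cove (d²=165.25)
P4 → Mesa (d²=269.54)
P5 → Mesa (d²=360.40)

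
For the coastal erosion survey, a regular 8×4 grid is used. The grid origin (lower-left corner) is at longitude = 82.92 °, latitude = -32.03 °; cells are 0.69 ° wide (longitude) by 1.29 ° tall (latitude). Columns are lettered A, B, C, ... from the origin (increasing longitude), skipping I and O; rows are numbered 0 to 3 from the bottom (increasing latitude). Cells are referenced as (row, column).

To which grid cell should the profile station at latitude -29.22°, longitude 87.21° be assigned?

(2, G)

Column index: ⌊(87.21 − 82.92) / 0.69⌋ = ⌊6.217⌋ = 6 → column G
Row offset from origin: ⌊(-29.22 − -32.03) / 1.29⌋ = ⌊2.178⌋ = 2 → row 2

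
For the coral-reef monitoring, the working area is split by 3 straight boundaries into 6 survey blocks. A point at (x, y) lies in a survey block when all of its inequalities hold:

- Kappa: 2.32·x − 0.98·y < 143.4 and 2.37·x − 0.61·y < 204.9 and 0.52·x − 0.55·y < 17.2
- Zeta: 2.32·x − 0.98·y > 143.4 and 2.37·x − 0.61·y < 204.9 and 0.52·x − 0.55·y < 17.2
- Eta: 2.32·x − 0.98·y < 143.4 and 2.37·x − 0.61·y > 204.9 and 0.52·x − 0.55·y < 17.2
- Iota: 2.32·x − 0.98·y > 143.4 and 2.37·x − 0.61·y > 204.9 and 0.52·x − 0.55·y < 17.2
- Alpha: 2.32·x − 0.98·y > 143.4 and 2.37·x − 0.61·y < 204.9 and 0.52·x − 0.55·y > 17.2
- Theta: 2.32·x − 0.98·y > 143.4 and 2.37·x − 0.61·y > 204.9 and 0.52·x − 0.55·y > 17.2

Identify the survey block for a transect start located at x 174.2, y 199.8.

Iota

2.32·174.2 − 0.98·199.8 = 208.340, which is > 143.4
2.37·174.2 − 0.61·199.8 = 290.976, which is > 204.9
0.52·174.2 − 0.55·199.8 = -19.306, which is < 17.2
This sign pattern matches Iota.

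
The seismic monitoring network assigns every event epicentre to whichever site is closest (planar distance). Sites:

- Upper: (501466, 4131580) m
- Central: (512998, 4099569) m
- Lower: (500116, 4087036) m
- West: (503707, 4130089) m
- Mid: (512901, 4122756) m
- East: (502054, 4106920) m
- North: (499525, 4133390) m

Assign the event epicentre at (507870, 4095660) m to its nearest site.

Squared distances to each site:
Upper: 1331257616.000; Central: 41576665.000; Lower: 134497892.000; West: 1202686610.000; Mid: 759504177.000; East: 160613456.000; North: 1493191925.000.
Minimum at Central.

Central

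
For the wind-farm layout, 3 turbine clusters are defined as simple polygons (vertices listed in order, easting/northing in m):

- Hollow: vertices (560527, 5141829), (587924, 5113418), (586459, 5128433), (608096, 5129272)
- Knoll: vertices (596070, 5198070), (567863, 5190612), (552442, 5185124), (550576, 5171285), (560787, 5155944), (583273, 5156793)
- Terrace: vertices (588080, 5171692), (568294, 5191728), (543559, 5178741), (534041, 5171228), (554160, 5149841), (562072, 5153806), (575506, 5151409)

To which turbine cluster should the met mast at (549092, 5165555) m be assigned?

Terrace

Cast a ray rightward from (549092, 5165555). For each polygon, the edges (by vertex number in listed order) whose endpoints lie on opposite sides of northing = 5165555, where each meets that height, and whether that is right or left of the point:
Hollow: no edge straddles that height → 0 crossings.
Knoll: 4–5 at easting≈554389.9 (right), 6–1 at easting≈585989.5 (right) → 2 crossings.
Terrace: 4–5 at easting≈539377.7 (left), 7–1 at easting≈584275.5 (right) → 1 crossing.
Only Terrace has an odd count, so the point is inside Terrace.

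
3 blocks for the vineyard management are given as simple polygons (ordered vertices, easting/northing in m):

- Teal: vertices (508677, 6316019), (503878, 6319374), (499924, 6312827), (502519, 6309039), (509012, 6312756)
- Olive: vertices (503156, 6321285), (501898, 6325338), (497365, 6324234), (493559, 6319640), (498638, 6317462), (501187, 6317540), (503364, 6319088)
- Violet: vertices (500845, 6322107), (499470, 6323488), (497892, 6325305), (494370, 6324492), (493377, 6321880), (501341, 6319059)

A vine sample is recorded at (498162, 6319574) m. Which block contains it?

Olive

Cast a ray rightward from (498162, 6319574). For each polygon, the edges (by vertex number in listed order) whose endpoints lie on opposite sides of northing = 6319574, where each meets that height, and whether that is right or left of the point:
Teal: no edge straddles that height → 0 crossings.
Olive: 4–5 at easting≈493712.9 (left), 7–1 at easting≈503318.0 (right) → 1 crossing.
Violet: 5–6 at easting≈499887.1 (right), 6–1 at easting≈501257.2 (right) → 2 crossings.
Only Olive has an odd count, so the point is inside Olive.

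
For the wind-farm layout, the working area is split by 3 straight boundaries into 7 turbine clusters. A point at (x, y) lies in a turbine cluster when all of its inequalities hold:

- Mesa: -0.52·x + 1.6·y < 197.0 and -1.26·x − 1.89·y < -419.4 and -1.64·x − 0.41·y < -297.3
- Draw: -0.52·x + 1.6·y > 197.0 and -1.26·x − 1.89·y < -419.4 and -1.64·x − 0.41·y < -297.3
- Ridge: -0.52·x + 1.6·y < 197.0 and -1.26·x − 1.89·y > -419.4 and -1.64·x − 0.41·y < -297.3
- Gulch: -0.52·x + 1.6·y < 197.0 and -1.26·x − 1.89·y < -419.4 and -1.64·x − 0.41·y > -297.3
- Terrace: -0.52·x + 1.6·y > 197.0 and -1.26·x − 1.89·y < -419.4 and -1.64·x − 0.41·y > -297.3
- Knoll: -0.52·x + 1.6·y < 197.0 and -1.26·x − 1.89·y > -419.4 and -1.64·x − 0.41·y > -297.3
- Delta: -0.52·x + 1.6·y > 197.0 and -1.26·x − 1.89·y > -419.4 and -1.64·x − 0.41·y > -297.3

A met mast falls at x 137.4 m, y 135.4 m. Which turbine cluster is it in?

-0.52·137.4 + 1.6·135.4 = 145.192, which is < 197.0
-1.26·137.4 − 1.89·135.4 = -429.030, which is < -419.4
-1.64·137.4 − 0.41·135.4 = -280.850, which is > -297.3
This sign pattern matches Gulch.

Gulch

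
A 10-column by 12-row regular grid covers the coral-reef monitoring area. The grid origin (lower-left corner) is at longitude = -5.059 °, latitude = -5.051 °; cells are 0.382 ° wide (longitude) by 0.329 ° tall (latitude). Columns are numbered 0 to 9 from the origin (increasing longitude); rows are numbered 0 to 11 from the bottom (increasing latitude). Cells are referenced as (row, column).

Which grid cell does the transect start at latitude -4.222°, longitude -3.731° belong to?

(2, 3)

Column index: ⌊(-3.731 − -5.059) / 0.382⌋ = ⌊3.476⌋ = 3
Row offset from origin: ⌊(-4.222 − -5.051) / 0.329⌋ = ⌊2.520⌋ = 2 → row 2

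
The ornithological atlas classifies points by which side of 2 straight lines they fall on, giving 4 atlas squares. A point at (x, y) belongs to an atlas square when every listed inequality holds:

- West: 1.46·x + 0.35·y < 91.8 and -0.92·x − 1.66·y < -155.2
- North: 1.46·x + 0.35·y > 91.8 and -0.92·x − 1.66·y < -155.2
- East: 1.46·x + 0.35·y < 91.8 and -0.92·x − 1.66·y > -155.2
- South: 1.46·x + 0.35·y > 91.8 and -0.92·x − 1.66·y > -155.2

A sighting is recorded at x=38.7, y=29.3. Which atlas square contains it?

1.46·38.7 + 0.35·29.3 = 66.757, which is < 91.8
-0.92·38.7 − 1.66·29.3 = -84.242, which is > -155.2
This sign pattern matches East.

East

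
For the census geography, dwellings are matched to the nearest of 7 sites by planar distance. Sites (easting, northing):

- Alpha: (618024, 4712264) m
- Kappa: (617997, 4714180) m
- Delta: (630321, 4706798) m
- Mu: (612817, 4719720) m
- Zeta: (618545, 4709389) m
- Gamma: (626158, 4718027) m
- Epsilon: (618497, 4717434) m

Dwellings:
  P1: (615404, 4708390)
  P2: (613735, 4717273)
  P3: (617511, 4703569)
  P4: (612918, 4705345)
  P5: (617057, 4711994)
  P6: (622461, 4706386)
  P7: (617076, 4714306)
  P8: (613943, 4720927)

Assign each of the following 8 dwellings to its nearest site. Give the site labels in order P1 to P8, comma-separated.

Zeta, Mu, Zeta, Zeta, Alpha, Zeta, Kappa, Mu

P1 → Zeta (d²=10863882.00)
P2 → Mu (d²=6830533.00)
P3 → Zeta (d²=34941556.00)
P4 → Zeta (d²=48017065.00)
P5 → Alpha (d²=1007989.00)
P6 → Zeta (d²=24353065.00)
P7 → Kappa (d²=864117.00)
P8 → Mu (d²=2724725.00)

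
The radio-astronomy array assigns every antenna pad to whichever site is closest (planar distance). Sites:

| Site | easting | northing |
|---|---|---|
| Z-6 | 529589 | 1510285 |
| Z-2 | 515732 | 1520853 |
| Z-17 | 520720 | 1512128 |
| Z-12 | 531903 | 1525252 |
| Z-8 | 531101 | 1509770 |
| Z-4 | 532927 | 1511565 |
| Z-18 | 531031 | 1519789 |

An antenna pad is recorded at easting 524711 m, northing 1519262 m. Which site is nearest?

Squared distances to each site:
Z-6: 104381413.000; Z-2: 83153722.000; Z-17: 66822037.000; Z-12: 87604964.000; Z-8: 130930164.000; Z-4: 126746465.000; Z-18: 40220129.000.
Minimum at Z-18.

Z-18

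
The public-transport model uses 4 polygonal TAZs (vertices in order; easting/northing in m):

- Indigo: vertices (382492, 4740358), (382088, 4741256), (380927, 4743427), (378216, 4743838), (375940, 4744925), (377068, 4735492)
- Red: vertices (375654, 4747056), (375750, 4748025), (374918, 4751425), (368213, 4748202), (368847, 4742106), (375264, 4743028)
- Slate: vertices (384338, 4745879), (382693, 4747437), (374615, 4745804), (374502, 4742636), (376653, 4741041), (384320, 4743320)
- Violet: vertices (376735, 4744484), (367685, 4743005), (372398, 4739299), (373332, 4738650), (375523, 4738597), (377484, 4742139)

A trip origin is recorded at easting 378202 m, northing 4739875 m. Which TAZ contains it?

Cast a ray rightward from (378202, 4739875). For each polygon, the edges (by vertex number in listed order) whose endpoints lie on opposite sides of northing = 4739875, where each meets that height, and whether that is right or left of the point:
Indigo: 5–6 at easting≈376543.9 (left), 6–1 at easting≈381953.6 (right) → 1 crossing.
Red: no edge straddles that height → 0 crossings.
Slate: no edge straddles that height → 0 crossings.
Violet: 2–3 at easting≈371665.5 (left), 5–6 at easting≈376230.6 (left) → 0 crossings.
Only Indigo has an odd count, so the point is inside Indigo.

Indigo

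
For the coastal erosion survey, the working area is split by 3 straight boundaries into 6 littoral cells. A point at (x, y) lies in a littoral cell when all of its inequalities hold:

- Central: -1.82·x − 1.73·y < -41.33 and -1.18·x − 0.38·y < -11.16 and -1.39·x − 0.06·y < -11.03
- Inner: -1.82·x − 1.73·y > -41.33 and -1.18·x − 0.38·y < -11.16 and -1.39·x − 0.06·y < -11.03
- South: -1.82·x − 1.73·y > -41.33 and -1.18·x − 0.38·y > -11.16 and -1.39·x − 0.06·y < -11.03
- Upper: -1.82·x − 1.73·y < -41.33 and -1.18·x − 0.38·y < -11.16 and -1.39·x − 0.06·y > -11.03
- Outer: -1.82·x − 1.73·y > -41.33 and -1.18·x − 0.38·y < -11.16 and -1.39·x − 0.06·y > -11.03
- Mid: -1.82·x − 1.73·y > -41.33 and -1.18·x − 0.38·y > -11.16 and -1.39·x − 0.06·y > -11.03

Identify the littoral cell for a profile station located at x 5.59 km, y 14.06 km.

Outer

-1.82·5.59 − 1.73·14.06 = -34.498, which is > -41.33
-1.18·5.59 − 0.38·14.06 = -11.939, which is < -11.16
-1.39·5.59 − 0.06·14.06 = -8.614, which is > -11.03
This sign pattern matches Outer.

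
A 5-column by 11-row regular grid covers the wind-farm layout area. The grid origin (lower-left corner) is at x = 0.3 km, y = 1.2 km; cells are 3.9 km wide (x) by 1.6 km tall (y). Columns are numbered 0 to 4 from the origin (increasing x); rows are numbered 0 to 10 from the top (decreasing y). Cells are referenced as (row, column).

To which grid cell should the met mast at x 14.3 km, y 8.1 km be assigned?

(6, 3)

Column index: ⌊(14.3 − 0.3) / 3.9⌋ = ⌊3.590⌋ = 3
Row offset from origin: ⌊(8.1 − 1.2) / 1.6⌋ = ⌊4.312⌋ = 4 → row 6 (counted from top)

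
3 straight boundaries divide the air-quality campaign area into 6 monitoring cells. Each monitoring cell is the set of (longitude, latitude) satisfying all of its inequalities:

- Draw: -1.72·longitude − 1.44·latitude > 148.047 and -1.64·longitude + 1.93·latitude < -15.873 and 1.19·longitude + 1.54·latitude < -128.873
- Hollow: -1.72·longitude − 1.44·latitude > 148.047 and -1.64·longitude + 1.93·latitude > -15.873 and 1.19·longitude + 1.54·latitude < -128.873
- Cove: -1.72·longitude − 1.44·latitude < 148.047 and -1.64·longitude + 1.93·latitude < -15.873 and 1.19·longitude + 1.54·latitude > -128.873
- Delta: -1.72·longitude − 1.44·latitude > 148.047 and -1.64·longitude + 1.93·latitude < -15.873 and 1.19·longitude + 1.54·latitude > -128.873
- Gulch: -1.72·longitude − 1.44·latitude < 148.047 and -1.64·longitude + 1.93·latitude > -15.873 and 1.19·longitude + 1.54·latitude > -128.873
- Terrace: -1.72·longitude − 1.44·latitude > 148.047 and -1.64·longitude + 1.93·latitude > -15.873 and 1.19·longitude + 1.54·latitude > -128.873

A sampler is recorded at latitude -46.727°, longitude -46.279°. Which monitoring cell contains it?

Gulch

-1.72·-46.279 − 1.44·-46.727 = 146.887, which is < 148.047
-1.64·-46.279 + 1.93·-46.727 = -14.286, which is > -15.873
1.19·-46.279 + 1.54·-46.727 = -127.032, which is > -128.873
This sign pattern matches Gulch.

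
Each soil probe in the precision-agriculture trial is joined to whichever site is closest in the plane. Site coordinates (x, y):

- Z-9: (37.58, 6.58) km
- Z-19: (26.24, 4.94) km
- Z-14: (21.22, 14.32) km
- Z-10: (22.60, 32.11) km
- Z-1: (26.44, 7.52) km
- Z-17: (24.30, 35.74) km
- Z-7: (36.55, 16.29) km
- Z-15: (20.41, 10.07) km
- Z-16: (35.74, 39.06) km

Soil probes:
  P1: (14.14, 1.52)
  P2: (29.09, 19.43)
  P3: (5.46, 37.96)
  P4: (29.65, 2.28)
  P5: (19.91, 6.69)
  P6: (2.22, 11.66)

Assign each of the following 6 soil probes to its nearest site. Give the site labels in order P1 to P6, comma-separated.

P1 → Z-15 (d²=112.42)
P2 → Z-7 (d²=65.51)
P3 → Z-10 (d²=328.00)
P4 → Z-19 (d²=18.70)
P5 → Z-15 (d²=11.67)
P6 → Z-15 (d²=333.40)

Z-15, Z-7, Z-10, Z-19, Z-15, Z-15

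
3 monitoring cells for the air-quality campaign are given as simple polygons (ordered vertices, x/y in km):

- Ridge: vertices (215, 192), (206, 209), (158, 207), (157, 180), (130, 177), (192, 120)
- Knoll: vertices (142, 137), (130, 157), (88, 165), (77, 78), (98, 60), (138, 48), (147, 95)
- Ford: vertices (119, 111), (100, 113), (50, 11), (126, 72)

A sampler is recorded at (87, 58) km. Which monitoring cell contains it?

Ford

Cast a ray rightward from (87, 58). For each polygon, the edges (by vertex number in listed order) whose endpoints lie on opposite sides of y = 58, where each meets that height, and whether that is right or left of the point:
Ridge: no edge straddles that height → 0 crossings.
Knoll: 5–6 at x≈104.7 (right), 6–7 at x≈139.9 (right) → 2 crossings.
Ford: 2–3 at x≈73.0 (left), 3–4 at x≈108.6 (right) → 1 crossing.
Only Ford has an odd count, so the point is inside Ford.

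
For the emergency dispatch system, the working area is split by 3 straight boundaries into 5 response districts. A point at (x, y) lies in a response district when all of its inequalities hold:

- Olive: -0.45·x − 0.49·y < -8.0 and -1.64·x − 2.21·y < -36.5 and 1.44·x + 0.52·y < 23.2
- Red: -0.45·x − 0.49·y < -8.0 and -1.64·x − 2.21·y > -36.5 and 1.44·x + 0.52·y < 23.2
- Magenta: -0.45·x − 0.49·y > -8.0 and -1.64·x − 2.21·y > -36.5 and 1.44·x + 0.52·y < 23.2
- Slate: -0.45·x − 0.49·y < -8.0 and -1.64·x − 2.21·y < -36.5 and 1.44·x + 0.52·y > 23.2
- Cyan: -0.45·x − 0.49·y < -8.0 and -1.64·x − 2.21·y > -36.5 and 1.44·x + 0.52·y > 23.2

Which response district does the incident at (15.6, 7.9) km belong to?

Slate

-0.45·15.6 − 0.49·7.9 = -10.891, which is < -8.0
-1.64·15.6 − 2.21·7.9 = -43.043, which is < -36.5
1.44·15.6 + 0.52·7.9 = 26.572, which is > 23.2
This sign pattern matches Slate.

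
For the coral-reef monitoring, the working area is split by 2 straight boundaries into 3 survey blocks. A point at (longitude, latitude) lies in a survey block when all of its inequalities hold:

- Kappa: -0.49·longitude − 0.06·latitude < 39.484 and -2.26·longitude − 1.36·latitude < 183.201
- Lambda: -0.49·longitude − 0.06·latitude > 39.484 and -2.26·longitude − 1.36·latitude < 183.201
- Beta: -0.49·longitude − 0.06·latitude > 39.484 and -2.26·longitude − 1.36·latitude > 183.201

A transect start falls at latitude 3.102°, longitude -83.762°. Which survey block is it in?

Beta

-0.49·-83.762 − 0.06·3.102 = 40.857, which is > 39.484
-2.26·-83.762 − 1.36·3.102 = 185.083, which is > 183.201
This sign pattern matches Beta.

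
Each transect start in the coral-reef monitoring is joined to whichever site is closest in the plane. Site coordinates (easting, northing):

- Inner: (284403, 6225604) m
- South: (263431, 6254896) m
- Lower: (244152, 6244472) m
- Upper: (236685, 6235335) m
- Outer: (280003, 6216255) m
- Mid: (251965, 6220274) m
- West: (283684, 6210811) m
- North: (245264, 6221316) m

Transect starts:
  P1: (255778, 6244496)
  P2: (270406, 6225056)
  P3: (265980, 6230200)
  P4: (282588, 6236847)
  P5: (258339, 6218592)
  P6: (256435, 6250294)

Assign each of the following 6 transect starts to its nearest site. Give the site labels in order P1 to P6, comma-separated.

P1 → Lower (d²=135164452.00)
P2 → Outer (d²=169560010.00)
P3 → Mid (d²=294945701.00)
P4 → Inner (d²=129699274.00)
P5 → Mid (d²=43457000.00)
P6 → South (d²=70122420.00)

Lower, Outer, Mid, Inner, Mid, South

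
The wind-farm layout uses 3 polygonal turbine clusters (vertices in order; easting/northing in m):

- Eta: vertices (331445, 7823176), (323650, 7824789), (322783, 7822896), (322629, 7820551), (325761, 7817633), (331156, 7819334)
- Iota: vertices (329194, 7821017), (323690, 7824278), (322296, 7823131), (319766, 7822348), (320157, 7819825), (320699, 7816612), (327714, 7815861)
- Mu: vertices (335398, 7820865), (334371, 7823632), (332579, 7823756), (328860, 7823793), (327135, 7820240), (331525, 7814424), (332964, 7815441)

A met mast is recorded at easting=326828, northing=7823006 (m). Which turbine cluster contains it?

Eta

Cast a ray rightward from (326828, 7823006). For each polygon, the edges (by vertex number in listed order) whose endpoints lie on opposite sides of northing = 7823006, where each meets that height, and whether that is right or left of the point:
Eta: 2–3 at easting≈322833.4 (left), 6–1 at easting≈331432.2 (right) → 1 crossing.
Iota: 1–2 at easting≈325836.9 (left), 3–4 at easting≈321892.1 (left) → 0 crossings.
Mu: 1–2 at easting≈334603.3 (right), 4–5 at easting≈328477.9 (right) → 2 crossings.
Only Eta has an odd count, so the point is inside Eta.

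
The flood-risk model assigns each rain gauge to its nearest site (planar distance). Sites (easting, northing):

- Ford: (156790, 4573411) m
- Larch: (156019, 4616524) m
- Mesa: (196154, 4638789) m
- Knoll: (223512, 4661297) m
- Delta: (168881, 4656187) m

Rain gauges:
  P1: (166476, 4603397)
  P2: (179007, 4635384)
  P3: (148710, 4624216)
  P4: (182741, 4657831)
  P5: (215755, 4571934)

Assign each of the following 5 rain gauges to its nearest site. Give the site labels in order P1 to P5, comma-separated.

Larch, Mesa, Larch, Delta, Ford

P1 → Larch (d²=281666978.00)
P2 → Mesa (d²=305613634.00)
P3 → Larch (d²=112588345.00)
P4 → Delta (d²=194802336.00)
P5 → Ford (d²=3479052754.00)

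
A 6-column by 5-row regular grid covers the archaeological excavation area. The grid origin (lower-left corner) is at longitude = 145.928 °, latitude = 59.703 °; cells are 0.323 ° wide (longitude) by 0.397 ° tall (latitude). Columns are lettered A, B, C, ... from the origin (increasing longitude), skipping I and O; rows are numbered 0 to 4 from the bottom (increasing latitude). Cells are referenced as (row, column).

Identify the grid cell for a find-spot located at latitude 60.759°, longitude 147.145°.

Column index: ⌊(147.145 − 145.928) / 0.323⌋ = ⌊3.768⌋ = 3 → column D
Row offset from origin: ⌊(60.759 − 59.703) / 0.397⌋ = ⌊2.660⌋ = 2 → row 2

(2, D)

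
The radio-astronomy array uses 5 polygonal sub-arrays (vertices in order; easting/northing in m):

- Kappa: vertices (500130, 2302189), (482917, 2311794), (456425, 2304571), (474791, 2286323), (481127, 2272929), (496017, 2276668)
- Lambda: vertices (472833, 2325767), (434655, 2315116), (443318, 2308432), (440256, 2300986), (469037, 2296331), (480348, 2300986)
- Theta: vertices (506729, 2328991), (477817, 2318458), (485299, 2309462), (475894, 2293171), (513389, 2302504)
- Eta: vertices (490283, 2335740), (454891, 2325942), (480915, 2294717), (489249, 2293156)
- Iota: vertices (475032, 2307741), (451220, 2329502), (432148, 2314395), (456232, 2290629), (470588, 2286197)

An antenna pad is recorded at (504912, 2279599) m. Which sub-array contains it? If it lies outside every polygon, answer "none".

none

Cast a ray rightward from (504912, 2279599). For each polygon, the edges (by vertex number in listed order) whose endpoints lie on opposite sides of northing = 2279599, where each meets that height, and whether that is right or left of the point:
Kappa: 4–5 at easting≈477971.8 (left), 6–1 at easting≈496489.4 (left) → 0 crossings.
Lambda: no edge straddles that height → 0 crossings.
Theta: no edge straddles that height → 0 crossings.
Eta: no edge straddles that height → 0 crossings.
Iota: no edge straddles that height → 0 crossings.
All counts are even, so the point lies outside every listed polygon.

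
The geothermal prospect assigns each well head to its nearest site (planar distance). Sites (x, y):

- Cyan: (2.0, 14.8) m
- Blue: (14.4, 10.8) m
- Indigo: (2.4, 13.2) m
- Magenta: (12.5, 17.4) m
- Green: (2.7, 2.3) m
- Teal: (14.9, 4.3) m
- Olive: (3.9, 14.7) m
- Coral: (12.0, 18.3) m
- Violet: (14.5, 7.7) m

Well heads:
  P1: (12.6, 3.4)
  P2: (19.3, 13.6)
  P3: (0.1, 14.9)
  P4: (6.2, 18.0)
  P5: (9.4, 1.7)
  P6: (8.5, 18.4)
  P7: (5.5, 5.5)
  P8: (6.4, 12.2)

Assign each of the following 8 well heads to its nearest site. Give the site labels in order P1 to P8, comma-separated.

Teal, Blue, Cyan, Olive, Teal, Coral, Green, Olive

P1 → Teal (d²=6.10)
P2 → Blue (d²=31.85)
P3 → Cyan (d²=3.62)
P4 → Olive (d²=16.18)
P5 → Teal (d²=37.01)
P6 → Coral (d²=12.26)
P7 → Green (d²=18.08)
P8 → Olive (d²=12.50)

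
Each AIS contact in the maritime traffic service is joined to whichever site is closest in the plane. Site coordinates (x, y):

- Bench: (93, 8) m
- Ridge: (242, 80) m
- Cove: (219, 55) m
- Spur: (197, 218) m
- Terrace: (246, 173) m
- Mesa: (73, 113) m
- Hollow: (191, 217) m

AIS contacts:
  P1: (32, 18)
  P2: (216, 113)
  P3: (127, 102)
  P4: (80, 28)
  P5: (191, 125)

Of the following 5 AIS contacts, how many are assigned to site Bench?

2

P1 → Bench
P2 → Ridge
P3 → Mesa
P4 → Bench
P5 → Ridge
2 of the 5 go to Bench.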